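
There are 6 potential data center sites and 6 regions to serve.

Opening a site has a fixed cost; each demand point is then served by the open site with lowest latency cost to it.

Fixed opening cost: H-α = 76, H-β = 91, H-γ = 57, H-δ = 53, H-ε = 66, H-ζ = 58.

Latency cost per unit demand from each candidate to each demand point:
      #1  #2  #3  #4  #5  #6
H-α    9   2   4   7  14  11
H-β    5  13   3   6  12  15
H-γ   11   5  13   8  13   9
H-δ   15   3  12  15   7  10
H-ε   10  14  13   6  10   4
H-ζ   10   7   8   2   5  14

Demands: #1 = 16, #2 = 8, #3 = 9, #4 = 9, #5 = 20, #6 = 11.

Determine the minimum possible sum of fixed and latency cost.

540

Open {H-β, H-ε, H-ζ}: assign each demand point to its cheapest open site.
  #1→H-β 16×5=80, #2→H-ζ 8×7=56, #3→H-β 9×3=27, #4→H-ζ 9×2=18, #5→H-ζ 20×5=100, #6→H-ε 11×4=44
  latency cost 325, fixed 215 → total 540.
Compare {H-α, H-ε, H-ζ}: latency cost 358 + fixed 200 = 558.
Compare {H-β, H-δ, H-ζ}: latency cost 359 + fixed 202 = 561.
Compare {H-β, H-δ, H-ε, H-ζ}: latency cost 293 + fixed 268 = 561.
All other subsets cost ≥ 558. Minimum total cost: 540.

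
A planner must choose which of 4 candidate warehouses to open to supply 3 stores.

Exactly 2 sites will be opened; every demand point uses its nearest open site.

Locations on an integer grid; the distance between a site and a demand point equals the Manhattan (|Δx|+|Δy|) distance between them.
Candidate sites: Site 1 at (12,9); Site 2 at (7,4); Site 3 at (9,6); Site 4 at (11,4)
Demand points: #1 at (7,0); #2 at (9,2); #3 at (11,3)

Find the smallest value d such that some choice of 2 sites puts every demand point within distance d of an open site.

Open {Site 2, Site 4}.
  Farthest demand point is #1 at distance 4 (to Site 2); all others are ≤ 4.
With {Site 1, Site 2} the worst case is 5.
With {Site 2, Site 3} the worst case is 5.
No size-2 selection achieves below 4.

4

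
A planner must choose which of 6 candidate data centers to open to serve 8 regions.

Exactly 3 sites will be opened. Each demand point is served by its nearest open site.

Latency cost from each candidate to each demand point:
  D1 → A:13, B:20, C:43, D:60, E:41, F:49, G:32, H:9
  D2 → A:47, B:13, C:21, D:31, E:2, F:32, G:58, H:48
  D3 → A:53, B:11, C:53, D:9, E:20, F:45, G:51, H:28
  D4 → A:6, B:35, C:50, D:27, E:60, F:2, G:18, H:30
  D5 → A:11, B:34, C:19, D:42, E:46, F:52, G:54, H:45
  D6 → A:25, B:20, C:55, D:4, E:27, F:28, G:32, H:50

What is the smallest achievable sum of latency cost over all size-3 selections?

Open {D2, D4, D6}.
  A→D4 6, B→D2 13, C→D2 21, D→D6 4, E→D2 2, F→D4 2, G→D4 18, H→D4 30  ⇒ total 96.
Compare {D2, D3, D4}: total 97.
Compare {D1, D2, D4}: total 98.
No size-3 selection does better; minimum is 96.

96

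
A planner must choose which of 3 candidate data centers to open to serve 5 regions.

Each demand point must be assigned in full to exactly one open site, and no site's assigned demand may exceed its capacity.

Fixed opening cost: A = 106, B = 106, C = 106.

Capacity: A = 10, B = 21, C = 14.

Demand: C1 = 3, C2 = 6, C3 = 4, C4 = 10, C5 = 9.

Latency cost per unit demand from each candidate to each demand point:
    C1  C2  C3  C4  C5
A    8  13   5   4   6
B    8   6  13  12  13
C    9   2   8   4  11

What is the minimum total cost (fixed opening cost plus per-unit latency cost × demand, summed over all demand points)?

Open {B, C}; cheapest assignment that respects the capacities:
  B (cap 21, load 18): C1, C2, C5 — cost 3×8 + 6×6 + 9×13 = 177
  C (cap 14, load 14): C3, C4 — cost 4×8 + 10×4 = 72
  Shipping 249, fixed 212 → total 461.
  Any other capacity-feasible assignment to {B, C} ships for at least 249.
Compare {A, B, C}: its best feasible assignment gives total 504.
Every other set of open sites that can feasibly serve all demand totals ≥ 504 even under its best assignment. Minimum: 461.

461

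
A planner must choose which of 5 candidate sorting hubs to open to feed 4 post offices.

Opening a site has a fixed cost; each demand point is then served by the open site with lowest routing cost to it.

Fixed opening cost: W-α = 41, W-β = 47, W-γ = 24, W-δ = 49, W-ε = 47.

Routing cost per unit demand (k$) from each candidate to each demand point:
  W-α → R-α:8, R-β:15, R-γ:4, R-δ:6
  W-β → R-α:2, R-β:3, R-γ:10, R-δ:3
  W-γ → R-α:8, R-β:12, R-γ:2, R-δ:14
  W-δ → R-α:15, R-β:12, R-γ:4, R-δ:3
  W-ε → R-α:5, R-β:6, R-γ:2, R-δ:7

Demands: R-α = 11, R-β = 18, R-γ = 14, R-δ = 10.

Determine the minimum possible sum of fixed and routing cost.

Open {W-β, W-γ}: assign each demand point to its cheapest open site.
  R-α→W-β 11×2=22, R-β→W-β 18×3=54, R-γ→W-γ 14×2=28, R-δ→W-β 10×3=30
  routing cost 134, fixed 71 → total 205.
Compare {W-β, W-ε}: routing cost 134 + fixed 94 = 228.
Compare {W-α, W-β, W-γ}: routing cost 134 + fixed 112 = 246.
Compare {W-α, W-β}: routing cost 162 + fixed 88 = 250.
All other subsets cost ≥ 228. Minimum total cost: 205.

205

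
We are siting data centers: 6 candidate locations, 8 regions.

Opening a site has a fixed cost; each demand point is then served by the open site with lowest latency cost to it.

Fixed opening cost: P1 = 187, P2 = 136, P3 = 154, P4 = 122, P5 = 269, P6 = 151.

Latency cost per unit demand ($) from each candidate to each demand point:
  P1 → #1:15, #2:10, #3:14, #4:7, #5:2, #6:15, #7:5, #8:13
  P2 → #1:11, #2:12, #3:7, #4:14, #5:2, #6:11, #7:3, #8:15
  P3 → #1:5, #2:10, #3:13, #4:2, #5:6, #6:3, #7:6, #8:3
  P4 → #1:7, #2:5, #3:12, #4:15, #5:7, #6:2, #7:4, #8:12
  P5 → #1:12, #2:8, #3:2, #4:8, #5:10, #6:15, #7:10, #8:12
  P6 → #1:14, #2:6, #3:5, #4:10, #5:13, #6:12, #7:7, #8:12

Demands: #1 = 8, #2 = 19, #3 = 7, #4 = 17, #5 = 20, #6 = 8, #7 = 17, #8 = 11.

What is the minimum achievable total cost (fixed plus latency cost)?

751

Open {P2, P3}: assign each demand point to its cheapest open site.
  #1→P3 8×5=40, #2→P3 19×10=190, #3→P2 7×7=49, #4→P3 17×2=34, #5→P2 20×2=40, #6→P3 8×3=24, #7→P2 17×3=51, #8→P3 11×3=33
  latency cost 461, fixed 290 → total 751.
Compare {P3, P4}: latency cost 490 + fixed 276 = 766.
Compare {P2, P3, P4}: latency cost 358 + fixed 412 = 770.
Compare {P3}: latency cost 634 + fixed 154 = 788.
All other subsets cost ≥ 766. Minimum total cost: 751.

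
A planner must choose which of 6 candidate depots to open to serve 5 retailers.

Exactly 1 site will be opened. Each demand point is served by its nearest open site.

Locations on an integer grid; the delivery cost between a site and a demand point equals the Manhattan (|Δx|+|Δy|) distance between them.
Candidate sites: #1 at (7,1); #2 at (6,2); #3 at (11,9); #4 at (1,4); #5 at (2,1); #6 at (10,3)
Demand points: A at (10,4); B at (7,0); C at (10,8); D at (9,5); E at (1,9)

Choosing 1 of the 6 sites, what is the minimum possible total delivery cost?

Open {#6}.
  A→#6 1, B→#6 6, C→#6 5, D→#6 3, E→#6 15  ⇒ total 30.
Compare {#1}: total 37.
Compare {#2}: total 37.
No size-1 selection does better; minimum is 30.

30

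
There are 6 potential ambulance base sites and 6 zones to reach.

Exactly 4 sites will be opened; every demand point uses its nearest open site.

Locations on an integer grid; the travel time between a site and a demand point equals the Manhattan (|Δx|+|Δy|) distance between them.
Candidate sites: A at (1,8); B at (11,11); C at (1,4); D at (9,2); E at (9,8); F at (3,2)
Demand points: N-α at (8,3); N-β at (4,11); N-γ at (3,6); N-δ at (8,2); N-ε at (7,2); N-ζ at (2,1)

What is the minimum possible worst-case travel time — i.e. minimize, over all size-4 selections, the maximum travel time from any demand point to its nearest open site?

6

Open {A, B, C, D}.
  Farthest demand point is N-β at travel time 6 (to A); all others are ≤ 6.
With {A, B, C, F} the worst case is 6.
With {A, B, D, F} the worst case is 6.
No size-4 selection achieves below 6.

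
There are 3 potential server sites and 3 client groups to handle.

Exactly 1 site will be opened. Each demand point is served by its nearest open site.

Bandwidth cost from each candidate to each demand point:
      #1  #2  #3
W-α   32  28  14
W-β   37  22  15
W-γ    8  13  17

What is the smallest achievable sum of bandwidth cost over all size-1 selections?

38

Open {W-γ}.
  #1→W-γ 8, #2→W-γ 13, #3→W-γ 17  ⇒ total 38.
Compare {W-α}: total 74.
Compare {W-β}: total 74.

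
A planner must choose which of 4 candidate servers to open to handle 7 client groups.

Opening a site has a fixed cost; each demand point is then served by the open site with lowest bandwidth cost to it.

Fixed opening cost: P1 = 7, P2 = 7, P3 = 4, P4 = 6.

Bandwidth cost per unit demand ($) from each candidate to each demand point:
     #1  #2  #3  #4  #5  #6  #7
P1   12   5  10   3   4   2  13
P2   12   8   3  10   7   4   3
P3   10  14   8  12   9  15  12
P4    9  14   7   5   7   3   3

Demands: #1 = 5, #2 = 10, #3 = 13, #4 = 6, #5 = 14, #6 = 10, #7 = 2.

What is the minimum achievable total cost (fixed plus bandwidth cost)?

Open {P1, P2, P4}: assign each demand point to its cheapest open site.
  #1→P4 5×9=45, #2→P1 10×5=50, #3→P2 13×3=39, #4→P1 6×3=18, #5→P1 14×4=56, #6→P1 10×2=20, #7→P2 2×3=6
  bandwidth cost 234, fixed 20 → total 254.
Compare {P1, P2, P3}: bandwidth cost 239 + fixed 18 = 257.
Compare {P1, P2, P3, P4}: bandwidth cost 234 + fixed 24 = 258.
Compare {P1, P2}: bandwidth cost 249 + fixed 14 = 263.
All other subsets cost ≥ 257. Minimum total cost: 254.

254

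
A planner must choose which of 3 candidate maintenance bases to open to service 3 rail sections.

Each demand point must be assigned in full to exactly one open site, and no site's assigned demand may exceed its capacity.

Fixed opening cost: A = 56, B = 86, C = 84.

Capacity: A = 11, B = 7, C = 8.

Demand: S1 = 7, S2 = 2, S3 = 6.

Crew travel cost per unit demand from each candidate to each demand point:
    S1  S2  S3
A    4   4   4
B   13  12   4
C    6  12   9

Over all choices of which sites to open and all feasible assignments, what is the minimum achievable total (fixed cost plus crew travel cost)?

Open {A, B}; cheapest assignment that respects the capacities:
  A (cap 11, load 9): S1, S2 — cost 7×4 + 2×4 = 36
  B (cap 7, load 6): S3 — cost 6×4 = 24
  Shipping 60, fixed 142 → total 202.
  Any other capacity-feasible assignment to {A, B} ships for at least 60.
Compare {A, C}: its best feasible assignment gives total 214.
Compare {A, B, C}: its best feasible assignment gives total 286.
Every other set of open sites that can feasibly serve all demand totals ≥ 214 even under its best assignment. Minimum: 202.

202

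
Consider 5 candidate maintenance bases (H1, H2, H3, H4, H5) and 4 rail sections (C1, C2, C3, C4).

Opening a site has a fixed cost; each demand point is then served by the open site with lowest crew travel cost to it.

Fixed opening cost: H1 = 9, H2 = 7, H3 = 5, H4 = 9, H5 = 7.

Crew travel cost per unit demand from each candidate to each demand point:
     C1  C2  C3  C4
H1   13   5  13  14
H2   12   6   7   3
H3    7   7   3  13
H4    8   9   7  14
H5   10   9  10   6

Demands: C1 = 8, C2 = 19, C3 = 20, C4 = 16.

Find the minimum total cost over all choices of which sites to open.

280

Open {H1, H2, H3}: assign each demand point to its cheapest open site.
  C1→H3 8×7=56, C2→H1 19×5=95, C3→H3 20×3=60, C4→H2 16×3=48
  crew travel cost 259, fixed 21 → total 280.
Compare {H1, H2, H3, H5}: crew travel cost 259 + fixed 28 = 287.
Compare {H1, H2, H3, H4}: crew travel cost 259 + fixed 30 = 289.
Compare {H2, H3}: crew travel cost 278 + fixed 12 = 290.
All other subsets cost ≥ 287. Minimum total cost: 280.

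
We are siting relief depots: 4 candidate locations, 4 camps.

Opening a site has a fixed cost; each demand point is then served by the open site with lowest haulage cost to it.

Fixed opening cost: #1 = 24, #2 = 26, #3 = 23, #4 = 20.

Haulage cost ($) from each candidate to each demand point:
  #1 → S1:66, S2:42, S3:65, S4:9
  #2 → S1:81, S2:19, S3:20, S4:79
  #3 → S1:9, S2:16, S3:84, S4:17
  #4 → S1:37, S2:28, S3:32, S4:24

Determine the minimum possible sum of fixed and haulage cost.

111

Open {#2, #3}: assign each demand point to its cheapest open site.
  S1→#3 9, S2→#3 16, S3→#2 20, S4→#3 17
  haulage cost 62, fixed 49 → total 111.
Compare {#3, #4}: haulage cost 74 + fixed 43 = 117.
Compare {#1, #2, #3}: haulage cost 54 + fixed 73 = 127.
Compare {#2, #3, #4}: haulage cost 62 + fixed 69 = 131.
All other subsets cost ≥ 117. Minimum total cost: 111.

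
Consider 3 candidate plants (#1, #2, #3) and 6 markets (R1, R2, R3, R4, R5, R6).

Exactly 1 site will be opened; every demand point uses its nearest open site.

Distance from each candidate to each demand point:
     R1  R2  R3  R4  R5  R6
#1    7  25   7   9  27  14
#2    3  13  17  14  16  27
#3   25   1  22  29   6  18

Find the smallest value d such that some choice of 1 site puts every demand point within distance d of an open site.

Open {#1}.
  Farthest demand point is R5 at distance 27 (to #1); all others are ≤ 27.
With {#2} the worst case is 27.
With {#3} the worst case is 29.
No size-1 selection achieves below 27.

27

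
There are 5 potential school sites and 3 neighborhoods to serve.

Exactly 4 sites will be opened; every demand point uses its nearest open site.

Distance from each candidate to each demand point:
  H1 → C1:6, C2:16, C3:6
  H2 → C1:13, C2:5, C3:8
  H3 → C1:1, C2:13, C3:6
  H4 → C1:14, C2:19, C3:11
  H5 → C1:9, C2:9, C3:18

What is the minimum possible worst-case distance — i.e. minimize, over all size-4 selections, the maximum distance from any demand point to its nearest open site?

6

Open {H1, H2, H3, H4}.
  Farthest demand point is C3 at distance 6 (to H1); all others are ≤ 6.
With {H1, H2, H3, H5} the worst case is 6.
With {H1, H2, H4, H5} the worst case is 6.
No size-4 selection achieves below 6.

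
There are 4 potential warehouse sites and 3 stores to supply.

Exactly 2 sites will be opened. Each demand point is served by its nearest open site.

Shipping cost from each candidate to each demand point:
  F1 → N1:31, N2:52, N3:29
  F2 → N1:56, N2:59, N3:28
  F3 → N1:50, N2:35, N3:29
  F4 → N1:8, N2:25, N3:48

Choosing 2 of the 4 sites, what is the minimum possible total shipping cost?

61

Open {F2, F4}.
  N1→F4 8, N2→F4 25, N3→F2 28  ⇒ total 61.
Compare {F1, F4}: total 62.
Compare {F3, F4}: total 62.
No size-2 selection does better; minimum is 61.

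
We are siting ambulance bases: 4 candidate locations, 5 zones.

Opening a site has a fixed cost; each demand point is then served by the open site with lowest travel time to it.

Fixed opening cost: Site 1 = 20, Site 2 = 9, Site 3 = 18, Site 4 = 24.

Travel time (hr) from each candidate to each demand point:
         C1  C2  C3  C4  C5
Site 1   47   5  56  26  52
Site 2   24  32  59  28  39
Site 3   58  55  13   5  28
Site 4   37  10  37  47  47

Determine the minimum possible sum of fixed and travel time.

122

Open {Site 1, Site 2, Site 3}: assign each demand point to its cheapest open site.
  C1→Site 2 24, C2→Site 1 5, C3→Site 3 13, C4→Site 3 5, C5→Site 3 28
  travel time 75, fixed 47 → total 122.
Compare {Site 2, Site 3}: travel time 102 + fixed 27 = 129.
Compare {Site 2, Site 3, Site 4}: travel time 80 + fixed 51 = 131.
Compare {Site 3, Site 4}: travel time 93 + fixed 42 = 135.
All other subsets cost ≥ 129. Minimum total cost: 122.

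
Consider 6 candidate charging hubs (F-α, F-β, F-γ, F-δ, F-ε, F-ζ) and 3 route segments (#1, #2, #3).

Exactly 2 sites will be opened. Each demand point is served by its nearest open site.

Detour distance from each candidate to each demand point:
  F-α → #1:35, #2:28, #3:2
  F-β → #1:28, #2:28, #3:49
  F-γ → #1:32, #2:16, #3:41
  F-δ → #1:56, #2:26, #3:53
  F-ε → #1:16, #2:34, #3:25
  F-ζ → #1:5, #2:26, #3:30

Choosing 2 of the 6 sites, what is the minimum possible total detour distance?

Open {F-α, F-ζ}.
  #1→F-ζ 5, #2→F-ζ 26, #3→F-α 2  ⇒ total 33.
Compare {F-α, F-ε}: total 46.
Compare {F-α, F-γ}: total 50.
No size-2 selection does better; minimum is 33.

33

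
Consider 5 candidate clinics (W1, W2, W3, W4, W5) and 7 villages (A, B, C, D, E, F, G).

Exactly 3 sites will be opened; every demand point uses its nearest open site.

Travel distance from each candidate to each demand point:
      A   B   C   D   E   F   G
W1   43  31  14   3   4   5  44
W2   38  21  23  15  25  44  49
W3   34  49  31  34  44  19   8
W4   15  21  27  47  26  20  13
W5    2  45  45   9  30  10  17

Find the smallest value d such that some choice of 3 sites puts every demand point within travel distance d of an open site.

21

Open {W1, W2, W4}.
  Farthest demand point is B at travel distance 21 (to W2); all others are ≤ 21.
With {W1, W2, W5} the worst case is 21.
With {W1, W3, W4} the worst case is 21.
No size-3 selection achieves below 21.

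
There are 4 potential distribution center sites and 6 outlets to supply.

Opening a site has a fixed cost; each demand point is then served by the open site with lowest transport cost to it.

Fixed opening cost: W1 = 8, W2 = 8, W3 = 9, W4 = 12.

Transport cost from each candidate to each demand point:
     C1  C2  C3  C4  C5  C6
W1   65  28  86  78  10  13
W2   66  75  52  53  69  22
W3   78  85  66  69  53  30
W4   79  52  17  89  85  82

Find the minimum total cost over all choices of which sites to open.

Open {W1, W2, W4}: assign each demand point to its cheapest open site.
  C1→W1 65, C2→W1 28, C3→W4 17, C4→W2 53, C5→W1 10, C6→W1 13
  transport cost 186, fixed 28 → total 214.
Compare {W1, W2, W3, W4}: transport cost 186 + fixed 37 = 223.
Compare {W1, W4}: transport cost 211 + fixed 20 = 231.
Compare {W1, W3, W4}: transport cost 202 + fixed 29 = 231.
All other subsets cost ≥ 223. Minimum total cost: 214.

214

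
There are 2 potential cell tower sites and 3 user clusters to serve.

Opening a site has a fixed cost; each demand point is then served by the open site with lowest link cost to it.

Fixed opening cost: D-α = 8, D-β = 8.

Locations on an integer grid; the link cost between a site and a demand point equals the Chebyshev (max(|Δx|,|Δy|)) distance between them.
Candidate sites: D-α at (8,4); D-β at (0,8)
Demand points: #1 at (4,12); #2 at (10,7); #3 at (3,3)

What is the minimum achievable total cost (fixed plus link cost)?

Open {D-α}: assign each demand point to its cheapest open site.
  #1→D-α 8, #2→D-α 3, #3→D-α 5
  link cost 16, fixed 8 → total 24.
Compare {D-β}: link cost 19 + fixed 8 = 27.
Compare {D-α, D-β}: link cost 12 + fixed 16 = 28.

24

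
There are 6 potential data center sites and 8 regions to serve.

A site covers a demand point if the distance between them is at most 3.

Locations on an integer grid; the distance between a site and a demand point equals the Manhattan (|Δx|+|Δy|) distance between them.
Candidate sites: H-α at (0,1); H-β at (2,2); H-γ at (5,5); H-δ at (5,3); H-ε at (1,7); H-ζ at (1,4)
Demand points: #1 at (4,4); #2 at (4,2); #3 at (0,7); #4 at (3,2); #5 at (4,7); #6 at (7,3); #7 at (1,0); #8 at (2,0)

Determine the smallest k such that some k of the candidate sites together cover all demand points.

3

Coverage sets (demand points within 3 of each site):
  H-α: {#7, #8}
  H-β: {#2, #4, #7, #8}
  H-γ: {#1, #5}
  H-δ: {#1, #2, #4, #6}
  H-ε: {#3, #5}
  H-ζ: {#1}
No 2 sites suffice: every size-2 union leaves at least one demand point uncovered.
But {H-α, H-δ, H-ε} covers everything, so the minimum is 3.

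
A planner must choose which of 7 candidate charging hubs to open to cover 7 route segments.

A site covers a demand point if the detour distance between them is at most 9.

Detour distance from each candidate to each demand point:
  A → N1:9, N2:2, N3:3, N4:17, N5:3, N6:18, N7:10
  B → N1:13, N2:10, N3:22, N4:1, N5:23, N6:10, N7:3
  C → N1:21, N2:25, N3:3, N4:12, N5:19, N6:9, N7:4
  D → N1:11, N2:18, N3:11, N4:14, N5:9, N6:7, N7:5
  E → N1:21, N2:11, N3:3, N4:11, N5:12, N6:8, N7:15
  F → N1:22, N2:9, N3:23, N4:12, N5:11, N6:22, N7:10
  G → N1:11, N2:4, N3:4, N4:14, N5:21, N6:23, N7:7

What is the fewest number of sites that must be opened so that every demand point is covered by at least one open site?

Coverage sets (demand points within 9 of each site):
  A: {N1, N2, N3, N5}
  B: {N4, N7}
  C: {N3, N6, N7}
  D: {N5, N6, N7}
  E: {N3, N6}
  F: {N2}
  G: {N2, N3, N7}
No 2 sites suffice: every size-2 union leaves at least one demand point uncovered.
But {A, B, C} covers everything, so the minimum is 3.

3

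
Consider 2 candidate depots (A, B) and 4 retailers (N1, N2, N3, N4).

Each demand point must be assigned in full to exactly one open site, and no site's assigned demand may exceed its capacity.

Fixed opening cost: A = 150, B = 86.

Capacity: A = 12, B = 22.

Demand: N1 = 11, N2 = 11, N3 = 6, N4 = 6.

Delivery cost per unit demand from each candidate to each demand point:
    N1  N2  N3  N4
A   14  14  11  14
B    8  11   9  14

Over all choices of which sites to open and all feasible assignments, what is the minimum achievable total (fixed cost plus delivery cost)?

Open {A, B}; cheapest assignment that respects the capacities:
  A (cap 12, load 12): N3, N4 — cost 6×11 + 6×14 = 150
  B (cap 22, load 22): N1, N2 — cost 11×8 + 11×11 = 209
  Shipping 359, fixed 236 → total 595.
  Any other capacity-feasible assignment to {A, B} ships for at least 359.
Total demand is 34 and no other set of sites has combined capacity ≥ 34, so {A, B} is the only feasible choice of open sites. Minimum: 595.

595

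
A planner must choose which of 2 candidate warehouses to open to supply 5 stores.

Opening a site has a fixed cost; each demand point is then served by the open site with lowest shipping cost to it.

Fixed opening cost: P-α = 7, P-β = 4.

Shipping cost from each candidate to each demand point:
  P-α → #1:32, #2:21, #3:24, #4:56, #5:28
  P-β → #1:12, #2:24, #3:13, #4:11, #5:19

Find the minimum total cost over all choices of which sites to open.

Open {P-β}: assign each demand point to its cheapest open site.
  #1→P-β 12, #2→P-β 24, #3→P-β 13, #4→P-β 11, #5→P-β 19
  shipping cost 79, fixed 4 → total 83.
Compare {P-α, P-β}: shipping cost 76 + fixed 11 = 87.
Compare {P-α}: shipping cost 161 + fixed 7 = 168.

83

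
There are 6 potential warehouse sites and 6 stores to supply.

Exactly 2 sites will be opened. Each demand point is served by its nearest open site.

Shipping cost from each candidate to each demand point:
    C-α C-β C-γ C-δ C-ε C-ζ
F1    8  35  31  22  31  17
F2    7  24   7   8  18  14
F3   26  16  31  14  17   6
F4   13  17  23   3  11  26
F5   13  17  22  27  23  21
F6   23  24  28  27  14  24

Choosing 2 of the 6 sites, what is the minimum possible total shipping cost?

Open {F2, F4}.
  C-α→F2 7, C-β→F4 17, C-γ→F2 7, C-δ→F4 3, C-ε→F4 11, C-ζ→F2 14  ⇒ total 59.
Compare {F2, F3}: total 61.
Compare {F2, F5}: total 71.
No size-2 selection does better; minimum is 59.

59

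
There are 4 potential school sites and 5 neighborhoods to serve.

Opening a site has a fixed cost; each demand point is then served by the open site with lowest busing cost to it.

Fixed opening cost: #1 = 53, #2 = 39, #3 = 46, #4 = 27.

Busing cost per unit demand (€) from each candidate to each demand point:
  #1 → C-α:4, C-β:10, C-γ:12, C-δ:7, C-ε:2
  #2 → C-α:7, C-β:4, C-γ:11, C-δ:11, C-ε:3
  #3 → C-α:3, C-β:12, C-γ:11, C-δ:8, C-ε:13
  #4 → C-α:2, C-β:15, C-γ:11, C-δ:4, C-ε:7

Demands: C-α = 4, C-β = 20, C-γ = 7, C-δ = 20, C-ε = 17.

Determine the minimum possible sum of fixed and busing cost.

362

Open {#2, #4}: assign each demand point to its cheapest open site.
  C-α→#4 4×2=8, C-β→#2 20×4=80, C-γ→#2 7×11=77, C-δ→#4 20×4=80, C-ε→#2 17×3=51
  busing cost 296, fixed 66 → total 362.
Compare {#1, #2, #4}: busing cost 279 + fixed 119 = 398.
Compare {#2, #3, #4}: busing cost 296 + fixed 112 = 408.
Compare {#1, #2}: busing cost 347 + fixed 92 = 439.
All other subsets cost ≥ 398. Minimum total cost: 362.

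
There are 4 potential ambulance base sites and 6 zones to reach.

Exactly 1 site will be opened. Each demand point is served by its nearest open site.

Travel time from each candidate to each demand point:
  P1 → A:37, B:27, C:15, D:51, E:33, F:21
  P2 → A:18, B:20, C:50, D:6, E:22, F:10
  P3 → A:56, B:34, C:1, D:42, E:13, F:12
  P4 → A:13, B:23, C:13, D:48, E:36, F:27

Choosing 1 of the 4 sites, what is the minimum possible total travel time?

Open {P2}.
  A→P2 18, B→P2 20, C→P2 50, D→P2 6, E→P2 22, F→P2 10  ⇒ total 126.
Compare {P3}: total 158.
Compare {P4}: total 160.
No size-1 selection does better; minimum is 126.

126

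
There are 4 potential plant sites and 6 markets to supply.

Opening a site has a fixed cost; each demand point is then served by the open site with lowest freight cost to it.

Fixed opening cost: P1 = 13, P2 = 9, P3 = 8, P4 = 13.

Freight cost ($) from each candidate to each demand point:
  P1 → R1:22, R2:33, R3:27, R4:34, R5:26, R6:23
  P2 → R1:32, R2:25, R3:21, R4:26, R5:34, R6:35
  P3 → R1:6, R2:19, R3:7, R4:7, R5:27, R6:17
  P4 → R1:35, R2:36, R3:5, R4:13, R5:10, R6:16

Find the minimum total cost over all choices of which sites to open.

84

Open {P3, P4}: assign each demand point to its cheapest open site.
  R1→P3 6, R2→P3 19, R3→P4 5, R4→P3 7, R5→P4 10, R6→P4 16
  freight cost 63, fixed 21 → total 84.
Compare {P3}: freight cost 83 + fixed 8 = 91.
Compare {P2, P3, P4}: freight cost 63 + fixed 30 = 93.
Compare {P1, P3, P4}: freight cost 63 + fixed 34 = 97.
All other subsets cost ≥ 91. Minimum total cost: 84.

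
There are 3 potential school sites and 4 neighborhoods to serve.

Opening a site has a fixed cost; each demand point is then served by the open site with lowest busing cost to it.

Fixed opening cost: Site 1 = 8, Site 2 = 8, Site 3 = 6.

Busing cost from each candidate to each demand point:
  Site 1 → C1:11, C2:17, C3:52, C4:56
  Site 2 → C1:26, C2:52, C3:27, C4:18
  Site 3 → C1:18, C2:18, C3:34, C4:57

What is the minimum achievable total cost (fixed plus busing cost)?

89

Open {Site 1, Site 2}: assign each demand point to its cheapest open site.
  C1→Site 1 11, C2→Site 1 17, C3→Site 2 27, C4→Site 2 18
  busing cost 73, fixed 16 → total 89.
Compare {Site 2, Site 3}: busing cost 81 + fixed 14 = 95.
Compare {Site 1, Site 2, Site 3}: busing cost 73 + fixed 22 = 95.
Compare {Site 2}: busing cost 123 + fixed 8 = 131.
All other subsets cost ≥ 95. Minimum total cost: 89.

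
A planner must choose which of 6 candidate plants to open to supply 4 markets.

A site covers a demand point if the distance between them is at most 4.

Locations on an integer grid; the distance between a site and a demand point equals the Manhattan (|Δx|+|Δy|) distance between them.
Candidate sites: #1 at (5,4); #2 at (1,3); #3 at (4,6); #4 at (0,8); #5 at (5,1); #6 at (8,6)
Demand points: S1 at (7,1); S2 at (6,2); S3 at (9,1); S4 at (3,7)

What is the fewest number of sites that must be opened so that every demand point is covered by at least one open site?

Coverage sets (demand points within 4 of each site):
  #1: {S2}
  #2: {}
  #3: {S4}
  #4: {S4}
  #5: {S1, S2, S3}
  #6: {}
No single site covers all 4 demand points.
But {#3, #5} covers everything, so the minimum is 2.

2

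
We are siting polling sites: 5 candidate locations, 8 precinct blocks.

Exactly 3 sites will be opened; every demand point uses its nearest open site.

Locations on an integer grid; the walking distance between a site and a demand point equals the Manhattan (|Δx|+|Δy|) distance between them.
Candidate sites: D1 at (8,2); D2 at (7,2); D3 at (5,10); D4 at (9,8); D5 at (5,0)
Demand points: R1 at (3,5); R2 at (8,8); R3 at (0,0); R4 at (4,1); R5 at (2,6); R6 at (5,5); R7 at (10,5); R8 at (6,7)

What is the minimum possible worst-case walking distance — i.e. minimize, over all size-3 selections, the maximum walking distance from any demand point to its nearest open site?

7

Open {D1, D3, D5}.
  Farthest demand point is R1 at walking distance 7 (to D3); all others are ≤ 7.
With {D2, D3, D5} the worst case is 7.
With {D3, D4, D5} the worst case is 7.
No size-3 selection achieves below 7.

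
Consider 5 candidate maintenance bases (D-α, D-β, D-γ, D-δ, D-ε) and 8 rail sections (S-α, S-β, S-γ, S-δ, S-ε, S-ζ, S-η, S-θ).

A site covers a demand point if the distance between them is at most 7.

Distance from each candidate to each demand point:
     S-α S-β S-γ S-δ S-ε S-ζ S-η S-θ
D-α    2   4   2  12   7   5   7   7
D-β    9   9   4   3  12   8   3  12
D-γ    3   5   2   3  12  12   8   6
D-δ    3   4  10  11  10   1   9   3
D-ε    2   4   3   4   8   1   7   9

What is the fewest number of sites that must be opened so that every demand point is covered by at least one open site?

Coverage sets (demand points within 7 of each site):
  D-α: {S-α, S-β, S-γ, S-ε, S-ζ, S-η, S-θ}
  D-β: {S-γ, S-δ, S-η}
  D-γ: {S-α, S-β, S-γ, S-δ, S-θ}
  D-δ: {S-α, S-β, S-ζ, S-θ}
  D-ε: {S-α, S-β, S-γ, S-δ, S-ζ, S-η}
No single site covers all 8 demand points.
But {D-α, D-β} covers everything, so the minimum is 2.

2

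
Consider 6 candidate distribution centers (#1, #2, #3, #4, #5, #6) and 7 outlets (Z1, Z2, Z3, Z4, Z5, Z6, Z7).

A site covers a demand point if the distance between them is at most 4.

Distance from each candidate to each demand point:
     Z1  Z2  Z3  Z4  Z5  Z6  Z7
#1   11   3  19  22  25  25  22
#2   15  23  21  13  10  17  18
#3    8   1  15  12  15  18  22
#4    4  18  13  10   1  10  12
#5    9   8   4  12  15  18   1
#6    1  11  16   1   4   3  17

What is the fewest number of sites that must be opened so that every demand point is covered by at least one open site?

3

Coverage sets (demand points within 4 of each site):
  #1: {Z2}
  #2: {}
  #3: {Z2}
  #4: {Z1, Z5}
  #5: {Z3, Z7}
  #6: {Z1, Z4, Z5, Z6}
No 2 sites suffice: every size-2 union leaves at least one demand point uncovered.
But {#1, #5, #6} covers everything, so the minimum is 3.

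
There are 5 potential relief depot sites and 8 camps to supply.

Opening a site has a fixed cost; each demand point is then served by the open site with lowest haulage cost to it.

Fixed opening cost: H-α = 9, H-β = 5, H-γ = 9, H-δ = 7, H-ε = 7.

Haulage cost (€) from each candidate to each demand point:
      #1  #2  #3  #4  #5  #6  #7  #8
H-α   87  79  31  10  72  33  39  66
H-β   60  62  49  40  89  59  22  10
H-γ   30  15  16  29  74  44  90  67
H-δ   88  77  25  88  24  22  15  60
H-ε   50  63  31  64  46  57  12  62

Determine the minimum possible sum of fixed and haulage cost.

Open {H-α, H-β, H-γ, H-δ}: assign each demand point to its cheapest open site.
  #1→H-γ 30, #2→H-γ 15, #3→H-γ 16, #4→H-α 10, #5→H-δ 24, #6→H-δ 22, #7→H-δ 15, #8→H-β 10
  haulage cost 142, fixed 30 → total 172.
Compare {H-α, H-β, H-γ, H-δ, H-ε}: haulage cost 139 + fixed 37 = 176.
Compare {H-β, H-γ, H-δ}: haulage cost 161 + fixed 21 = 182.
Compare {H-β, H-γ, H-δ, H-ε}: haulage cost 158 + fixed 28 = 186.
All other subsets cost ≥ 176. Minimum total cost: 172.

172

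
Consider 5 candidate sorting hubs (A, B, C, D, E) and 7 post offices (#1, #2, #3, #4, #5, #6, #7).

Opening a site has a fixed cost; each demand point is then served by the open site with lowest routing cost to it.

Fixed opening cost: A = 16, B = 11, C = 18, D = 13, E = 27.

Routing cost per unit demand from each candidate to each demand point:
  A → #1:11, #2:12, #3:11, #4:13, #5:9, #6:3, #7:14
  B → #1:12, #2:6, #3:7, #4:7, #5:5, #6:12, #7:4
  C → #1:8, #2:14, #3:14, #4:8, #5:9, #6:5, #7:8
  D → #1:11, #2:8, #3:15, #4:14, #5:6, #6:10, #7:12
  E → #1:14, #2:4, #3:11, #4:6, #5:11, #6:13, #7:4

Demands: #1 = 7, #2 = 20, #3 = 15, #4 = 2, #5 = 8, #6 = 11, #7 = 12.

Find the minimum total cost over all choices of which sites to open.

446

Open {A, B, C, E}: assign each demand point to its cheapest open site.
  #1→C 7×8=56, #2→E 20×4=80, #3→B 15×7=105, #4→E 2×6=12, #5→B 8×5=40, #6→A 11×3=33, #7→B 12×4=48
  routing cost 374, fixed 72 → total 446.
Compare {A, B, E}: routing cost 395 + fixed 54 = 449.
Compare {B, C, E}: routing cost 396 + fixed 56 = 452.
Compare {A, B, C, D, E}: routing cost 374 + fixed 85 = 459.
All other subsets cost ≥ 449. Minimum total cost: 446.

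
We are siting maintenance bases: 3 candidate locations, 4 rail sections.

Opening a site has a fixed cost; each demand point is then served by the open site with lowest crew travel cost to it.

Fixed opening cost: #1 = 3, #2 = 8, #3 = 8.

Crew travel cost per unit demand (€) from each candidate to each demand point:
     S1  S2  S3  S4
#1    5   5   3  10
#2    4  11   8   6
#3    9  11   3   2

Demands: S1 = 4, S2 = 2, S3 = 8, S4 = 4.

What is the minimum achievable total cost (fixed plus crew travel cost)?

Open {#1, #3}: assign each demand point to its cheapest open site.
  S1→#1 4×5=20, S2→#1 2×5=10, S3→#1 8×3=24, S4→#3 4×2=8
  crew travel cost 62, fixed 11 → total 73.
Compare {#1, #2, #3}: crew travel cost 58 + fixed 19 = 77.
Compare {#1, #2}: crew travel cost 74 + fixed 11 = 85.
Compare {#2, #3}: crew travel cost 70 + fixed 16 = 86.
All other subsets cost ≥ 77. Minimum total cost: 73.

73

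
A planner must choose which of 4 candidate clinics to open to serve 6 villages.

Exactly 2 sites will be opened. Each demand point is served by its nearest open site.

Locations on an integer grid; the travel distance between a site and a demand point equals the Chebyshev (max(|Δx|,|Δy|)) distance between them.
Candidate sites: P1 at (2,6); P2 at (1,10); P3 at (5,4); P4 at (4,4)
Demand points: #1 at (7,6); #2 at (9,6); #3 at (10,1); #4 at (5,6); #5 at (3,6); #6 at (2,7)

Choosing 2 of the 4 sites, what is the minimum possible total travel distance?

15

Open {P1, P3}.
  #1→P3 2, #2→P3 4, #3→P3 5, #4→P3 2, #5→P1 1, #6→P1 1  ⇒ total 15.
Compare {P1, P4}: total 18.
Compare {P2, P3}: total 18.
No size-2 selection does better; minimum is 15.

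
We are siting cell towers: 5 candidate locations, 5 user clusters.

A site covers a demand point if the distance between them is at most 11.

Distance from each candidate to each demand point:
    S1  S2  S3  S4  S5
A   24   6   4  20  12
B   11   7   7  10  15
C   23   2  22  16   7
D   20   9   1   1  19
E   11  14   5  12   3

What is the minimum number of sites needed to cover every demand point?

2

Coverage sets (demand points within 11 of each site):
  A: {S2, S3}
  B: {S1, S2, S3, S4}
  C: {S2, S5}
  D: {S2, S3, S4}
  E: {S1, S3, S5}
No single site covers all 5 demand points.
But {B, C} covers everything, so the minimum is 2.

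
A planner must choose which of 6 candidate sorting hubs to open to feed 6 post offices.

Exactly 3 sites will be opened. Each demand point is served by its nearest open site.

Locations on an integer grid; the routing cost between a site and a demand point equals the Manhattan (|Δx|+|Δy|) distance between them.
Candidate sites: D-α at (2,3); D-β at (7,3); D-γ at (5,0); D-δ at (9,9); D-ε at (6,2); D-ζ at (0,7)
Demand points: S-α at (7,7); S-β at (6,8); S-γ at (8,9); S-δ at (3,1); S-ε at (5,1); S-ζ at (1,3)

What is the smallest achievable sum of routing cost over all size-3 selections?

Open {D-α, D-γ, D-δ}.
  S-α→D-δ 4, S-β→D-δ 4, S-γ→D-δ 1, S-δ→D-α 3, S-ε→D-γ 1, S-ζ→D-α 1  ⇒ total 14.
Compare {D-α, D-δ, D-ε}: total 15.
Compare {D-α, D-β, D-δ}: total 17.
No size-3 selection does better; minimum is 14.

14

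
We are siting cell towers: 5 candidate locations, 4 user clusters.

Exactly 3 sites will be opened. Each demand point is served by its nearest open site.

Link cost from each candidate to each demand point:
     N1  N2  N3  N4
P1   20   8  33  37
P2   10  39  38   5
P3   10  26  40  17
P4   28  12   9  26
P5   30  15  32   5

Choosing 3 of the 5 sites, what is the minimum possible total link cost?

32

Open {P1, P2, P4}.
  N1→P2 10, N2→P1 8, N3→P4 9, N4→P2 5  ⇒ total 32.
Compare {P2, P3, P4}: total 36.
Compare {P2, P4, P5}: total 36.
No size-3 selection does better; minimum is 32.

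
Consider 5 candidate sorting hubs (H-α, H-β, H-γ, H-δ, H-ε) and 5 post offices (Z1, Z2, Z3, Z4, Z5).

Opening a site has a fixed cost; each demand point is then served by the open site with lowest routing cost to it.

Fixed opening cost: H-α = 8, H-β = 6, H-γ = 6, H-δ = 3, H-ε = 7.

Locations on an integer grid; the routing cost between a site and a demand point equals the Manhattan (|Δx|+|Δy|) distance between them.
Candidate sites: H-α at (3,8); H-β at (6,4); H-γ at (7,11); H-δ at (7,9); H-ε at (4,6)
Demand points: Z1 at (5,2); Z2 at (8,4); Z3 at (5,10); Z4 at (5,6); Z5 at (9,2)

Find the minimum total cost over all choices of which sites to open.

Open {H-β, H-δ}: assign each demand point to its cheapest open site.
  Z1→H-β 3, Z2→H-β 2, Z3→H-δ 3, Z4→H-β 3, Z5→H-β 5
  routing cost 16, fixed 9 → total 25.
Compare {H-β}: routing cost 20 + fixed 6 = 26.
Compare {H-β, H-γ}: routing cost 16 + fixed 12 = 28.
Compare {H-β, H-ε}: routing cost 16 + fixed 13 = 29.
All other subsets cost ≥ 26. Minimum total cost: 25.

25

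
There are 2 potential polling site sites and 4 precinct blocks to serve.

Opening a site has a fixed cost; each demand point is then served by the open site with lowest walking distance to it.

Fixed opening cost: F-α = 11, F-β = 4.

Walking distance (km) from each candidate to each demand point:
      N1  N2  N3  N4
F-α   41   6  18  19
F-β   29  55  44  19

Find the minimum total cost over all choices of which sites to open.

87

Open {F-α, F-β}: assign each demand point to its cheapest open site.
  N1→F-β 29, N2→F-α 6, N3→F-α 18, N4→F-α 19
  walking distance 72, fixed 15 → total 87.
Compare {F-α}: walking distance 84 + fixed 11 = 95.
Compare {F-β}: walking distance 147 + fixed 4 = 151.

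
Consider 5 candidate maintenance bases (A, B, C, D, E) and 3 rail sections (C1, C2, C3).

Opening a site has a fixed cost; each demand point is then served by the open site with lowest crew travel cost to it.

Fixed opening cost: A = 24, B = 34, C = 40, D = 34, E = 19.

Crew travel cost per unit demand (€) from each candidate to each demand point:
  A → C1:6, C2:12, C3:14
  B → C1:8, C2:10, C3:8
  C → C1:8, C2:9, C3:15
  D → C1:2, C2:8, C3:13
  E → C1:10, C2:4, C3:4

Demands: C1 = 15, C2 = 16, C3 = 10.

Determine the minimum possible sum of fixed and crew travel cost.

Open {D, E}: assign each demand point to its cheapest open site.
  C1→D 15×2=30, C2→E 16×4=64, C3→E 10×4=40
  crew travel cost 134, fixed 53 → total 187.
Compare {A, D, E}: crew travel cost 134 + fixed 77 = 211.
Compare {B, D, E}: crew travel cost 134 + fixed 87 = 221.
Compare {C, D, E}: crew travel cost 134 + fixed 93 = 227.
All other subsets cost ≥ 211. Minimum total cost: 187.

187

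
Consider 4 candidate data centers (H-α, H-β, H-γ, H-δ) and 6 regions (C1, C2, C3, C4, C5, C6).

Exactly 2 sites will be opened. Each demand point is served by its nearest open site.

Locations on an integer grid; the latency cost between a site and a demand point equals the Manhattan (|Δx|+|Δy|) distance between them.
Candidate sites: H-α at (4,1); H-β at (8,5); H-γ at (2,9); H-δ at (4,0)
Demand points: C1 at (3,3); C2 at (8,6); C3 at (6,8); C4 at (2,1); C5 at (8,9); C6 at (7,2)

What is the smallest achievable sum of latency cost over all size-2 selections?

Open {H-α, H-β}.
  C1→H-α 3, C2→H-β 1, C3→H-β 5, C4→H-α 2, C5→H-β 4, C6→H-α 4  ⇒ total 19.
Compare {H-β, H-δ}: total 21.
Compare {H-α, H-γ}: total 29.
No size-2 selection does better; minimum is 19.

19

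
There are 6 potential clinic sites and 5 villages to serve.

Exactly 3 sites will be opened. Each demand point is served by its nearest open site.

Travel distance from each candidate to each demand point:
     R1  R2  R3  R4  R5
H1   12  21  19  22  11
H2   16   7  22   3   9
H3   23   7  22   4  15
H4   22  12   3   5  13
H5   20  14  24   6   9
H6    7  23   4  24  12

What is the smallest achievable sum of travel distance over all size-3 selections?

Open {H2, H4, H6}.
  R1→H6 7, R2→H2 7, R3→H4 3, R4→H2 3, R5→H2 9  ⇒ total 29.
Compare {H1, H2, H6}: total 30.
Compare {H2, H3, H6}: total 30.
No size-3 selection does better; minimum is 29.

29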